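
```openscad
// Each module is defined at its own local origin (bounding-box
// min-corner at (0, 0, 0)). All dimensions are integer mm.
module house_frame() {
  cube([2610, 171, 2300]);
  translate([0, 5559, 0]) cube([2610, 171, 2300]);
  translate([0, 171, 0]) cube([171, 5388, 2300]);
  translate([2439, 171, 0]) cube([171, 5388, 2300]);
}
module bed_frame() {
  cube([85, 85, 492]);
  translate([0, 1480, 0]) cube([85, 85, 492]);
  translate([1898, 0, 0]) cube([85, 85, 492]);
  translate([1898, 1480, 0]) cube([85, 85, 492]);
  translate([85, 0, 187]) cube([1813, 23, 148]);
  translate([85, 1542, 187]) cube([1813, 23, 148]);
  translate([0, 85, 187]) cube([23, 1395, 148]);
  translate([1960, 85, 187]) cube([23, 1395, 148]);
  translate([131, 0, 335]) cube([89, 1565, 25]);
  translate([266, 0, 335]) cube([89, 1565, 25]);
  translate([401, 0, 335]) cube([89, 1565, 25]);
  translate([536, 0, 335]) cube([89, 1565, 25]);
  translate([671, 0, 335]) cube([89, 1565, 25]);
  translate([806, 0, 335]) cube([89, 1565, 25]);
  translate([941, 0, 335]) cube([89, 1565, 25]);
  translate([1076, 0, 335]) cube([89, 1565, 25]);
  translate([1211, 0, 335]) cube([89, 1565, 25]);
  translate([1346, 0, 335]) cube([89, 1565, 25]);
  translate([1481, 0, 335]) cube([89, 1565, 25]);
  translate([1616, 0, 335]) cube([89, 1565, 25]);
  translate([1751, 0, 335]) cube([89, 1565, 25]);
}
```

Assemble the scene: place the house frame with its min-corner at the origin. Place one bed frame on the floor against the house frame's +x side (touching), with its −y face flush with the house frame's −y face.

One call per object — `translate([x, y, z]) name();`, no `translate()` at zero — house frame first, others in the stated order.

house_frame();
translate([2610, 0, 0]) bed_frame();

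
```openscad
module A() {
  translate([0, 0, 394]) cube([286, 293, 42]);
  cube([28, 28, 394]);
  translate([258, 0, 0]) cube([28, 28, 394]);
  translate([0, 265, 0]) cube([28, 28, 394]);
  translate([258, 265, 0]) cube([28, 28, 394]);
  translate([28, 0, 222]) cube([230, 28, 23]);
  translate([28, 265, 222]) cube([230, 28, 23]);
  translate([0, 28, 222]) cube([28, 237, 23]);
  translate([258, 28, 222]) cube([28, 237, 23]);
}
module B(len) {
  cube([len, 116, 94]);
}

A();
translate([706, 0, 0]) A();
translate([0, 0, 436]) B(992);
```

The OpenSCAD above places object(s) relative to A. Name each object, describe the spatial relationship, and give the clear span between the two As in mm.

A is a stool. B is a beam. A beam spans the tops of two stools. The clear span between the two stools is 420 mm.

Second stool starts at x = 706; first ends at x = 286; clear span = 706 − 286 = 420 mm.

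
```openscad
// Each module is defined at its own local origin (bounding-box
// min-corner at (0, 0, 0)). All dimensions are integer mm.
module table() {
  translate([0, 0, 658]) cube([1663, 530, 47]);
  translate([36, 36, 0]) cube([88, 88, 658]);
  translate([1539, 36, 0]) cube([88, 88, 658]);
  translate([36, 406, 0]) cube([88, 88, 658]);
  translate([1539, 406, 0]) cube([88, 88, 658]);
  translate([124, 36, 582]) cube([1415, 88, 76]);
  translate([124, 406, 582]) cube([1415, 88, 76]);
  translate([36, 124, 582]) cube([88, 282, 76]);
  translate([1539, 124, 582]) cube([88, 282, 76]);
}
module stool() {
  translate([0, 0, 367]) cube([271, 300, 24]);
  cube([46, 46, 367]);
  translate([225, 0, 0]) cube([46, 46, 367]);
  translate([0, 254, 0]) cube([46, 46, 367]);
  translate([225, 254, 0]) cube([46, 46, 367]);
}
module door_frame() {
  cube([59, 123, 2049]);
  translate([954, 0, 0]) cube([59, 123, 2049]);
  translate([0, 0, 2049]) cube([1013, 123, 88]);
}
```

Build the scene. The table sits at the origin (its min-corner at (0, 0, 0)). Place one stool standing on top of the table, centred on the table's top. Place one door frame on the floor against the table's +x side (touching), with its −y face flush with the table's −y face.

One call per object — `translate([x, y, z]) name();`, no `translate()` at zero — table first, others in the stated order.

table();
translate([696, 115, 705]) stool();
translate([1663, 0, 0]) door_frame();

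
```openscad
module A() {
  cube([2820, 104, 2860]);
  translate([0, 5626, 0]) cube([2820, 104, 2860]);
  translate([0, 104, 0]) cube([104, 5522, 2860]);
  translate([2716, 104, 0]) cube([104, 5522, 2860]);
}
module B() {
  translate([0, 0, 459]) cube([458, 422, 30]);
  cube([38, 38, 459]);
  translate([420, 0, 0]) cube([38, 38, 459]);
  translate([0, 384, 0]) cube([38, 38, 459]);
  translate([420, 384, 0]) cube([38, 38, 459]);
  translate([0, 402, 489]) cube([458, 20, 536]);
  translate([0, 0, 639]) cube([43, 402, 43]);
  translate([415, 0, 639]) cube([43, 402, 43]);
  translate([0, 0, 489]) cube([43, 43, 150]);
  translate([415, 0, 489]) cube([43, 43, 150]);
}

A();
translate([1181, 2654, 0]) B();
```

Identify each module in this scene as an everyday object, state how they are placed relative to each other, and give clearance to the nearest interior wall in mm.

Clearances: x = 1077, y = 2550; minimum 1077 mm.

A is a house frame. B is a chair. The chair sits inside the house frame, centred. The clearance to the nearest interior wall is 1077 mm.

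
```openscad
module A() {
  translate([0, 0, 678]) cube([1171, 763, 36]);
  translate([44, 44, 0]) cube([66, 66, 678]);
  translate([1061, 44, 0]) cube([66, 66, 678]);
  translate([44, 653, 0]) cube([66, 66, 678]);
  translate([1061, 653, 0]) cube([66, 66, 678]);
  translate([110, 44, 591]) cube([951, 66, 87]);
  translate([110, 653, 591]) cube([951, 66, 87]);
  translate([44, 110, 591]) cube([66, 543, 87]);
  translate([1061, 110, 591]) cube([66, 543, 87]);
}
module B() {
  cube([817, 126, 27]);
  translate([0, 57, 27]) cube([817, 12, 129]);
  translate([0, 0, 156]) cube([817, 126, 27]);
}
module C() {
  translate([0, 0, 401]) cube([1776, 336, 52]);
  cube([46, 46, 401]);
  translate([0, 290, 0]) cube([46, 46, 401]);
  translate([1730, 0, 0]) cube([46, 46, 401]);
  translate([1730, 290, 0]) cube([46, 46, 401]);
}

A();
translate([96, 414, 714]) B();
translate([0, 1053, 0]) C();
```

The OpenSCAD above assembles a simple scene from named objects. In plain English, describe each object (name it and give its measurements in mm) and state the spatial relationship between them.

A is a table: top 1171 mm (x) × 763 mm (y), 36 mm thick, upper face at z = 714 mm, on four 66×66 mm square legs, each inset 44 mm from the nearest pair of top edges, running from z = 0 to the bottom of the top. Four apron rails, 66 mm thick and 87 mm tall, run between adjacent legs with their top edges flush with the underside of the top and their outer faces flush with the legs' outer faces.

B is an I-beam lying along x, 817 mm long. Overall section height 183 mm. Two flanges 126 mm wide (y) and 27 mm thick, one on the floor and one at the top; a web 12 mm thick runs between them, centred on the flange width.

C is a long wooden bench with a 1776 mm (x) × 336 mm (y) seat, 52 mm thick, its top surface 453 mm above the floor. Four 46 mm square legs at the seat corners, flush with the edges, run from z = 0 to the seat underside.

The I-beam is on top of the table. The bench is on the floor beside the table on its +y side.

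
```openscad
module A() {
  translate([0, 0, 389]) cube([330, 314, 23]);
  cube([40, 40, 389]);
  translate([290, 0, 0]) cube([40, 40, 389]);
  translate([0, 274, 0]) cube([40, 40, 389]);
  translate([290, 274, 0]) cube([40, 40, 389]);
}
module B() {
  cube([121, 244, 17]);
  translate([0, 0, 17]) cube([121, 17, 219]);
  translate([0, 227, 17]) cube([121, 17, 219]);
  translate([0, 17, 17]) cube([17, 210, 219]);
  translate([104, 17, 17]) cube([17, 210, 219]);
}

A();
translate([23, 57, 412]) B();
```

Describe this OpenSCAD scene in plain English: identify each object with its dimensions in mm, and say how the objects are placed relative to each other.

A is a four-legged stool. The seat is a 330×314×23 mm slab whose top surface is at z = 412 mm; four square legs, each 40×40 mm in cross-section, run from the floor (z = 0) to the underside of the seat, each flush with a corner of the seat.

B is an open-topped rectangular box: outside dimensions 121×244×236 mm, with a uniform wall and base thickness of 17 mm. The base is a full 121×244 slab on the floor; four walls sit on top of the base. The front and back walls (the −y and +y sides) span the full width; the two side walls fit between them.

The open box is on top of the stool.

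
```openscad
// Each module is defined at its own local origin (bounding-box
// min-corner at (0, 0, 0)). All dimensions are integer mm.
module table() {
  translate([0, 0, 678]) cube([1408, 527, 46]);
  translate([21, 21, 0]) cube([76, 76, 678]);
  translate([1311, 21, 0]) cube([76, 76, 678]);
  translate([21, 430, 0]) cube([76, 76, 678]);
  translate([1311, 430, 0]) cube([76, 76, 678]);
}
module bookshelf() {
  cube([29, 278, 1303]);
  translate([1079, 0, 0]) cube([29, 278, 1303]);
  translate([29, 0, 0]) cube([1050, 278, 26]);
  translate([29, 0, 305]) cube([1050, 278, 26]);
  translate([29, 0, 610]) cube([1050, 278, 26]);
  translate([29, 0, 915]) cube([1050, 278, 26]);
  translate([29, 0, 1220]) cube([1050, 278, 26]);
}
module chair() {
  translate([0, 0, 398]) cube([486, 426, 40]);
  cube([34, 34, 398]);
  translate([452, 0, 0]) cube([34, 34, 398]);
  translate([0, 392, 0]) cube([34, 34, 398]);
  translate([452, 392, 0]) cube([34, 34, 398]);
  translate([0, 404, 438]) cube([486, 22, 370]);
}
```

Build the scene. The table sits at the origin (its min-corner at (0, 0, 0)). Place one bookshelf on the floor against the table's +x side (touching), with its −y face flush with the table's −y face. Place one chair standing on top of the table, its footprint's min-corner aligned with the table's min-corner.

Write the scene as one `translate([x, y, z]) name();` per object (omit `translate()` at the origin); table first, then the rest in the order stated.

table();
translate([1408, 0, 0]) bookshelf();
translate([0, 0, 724]) chair();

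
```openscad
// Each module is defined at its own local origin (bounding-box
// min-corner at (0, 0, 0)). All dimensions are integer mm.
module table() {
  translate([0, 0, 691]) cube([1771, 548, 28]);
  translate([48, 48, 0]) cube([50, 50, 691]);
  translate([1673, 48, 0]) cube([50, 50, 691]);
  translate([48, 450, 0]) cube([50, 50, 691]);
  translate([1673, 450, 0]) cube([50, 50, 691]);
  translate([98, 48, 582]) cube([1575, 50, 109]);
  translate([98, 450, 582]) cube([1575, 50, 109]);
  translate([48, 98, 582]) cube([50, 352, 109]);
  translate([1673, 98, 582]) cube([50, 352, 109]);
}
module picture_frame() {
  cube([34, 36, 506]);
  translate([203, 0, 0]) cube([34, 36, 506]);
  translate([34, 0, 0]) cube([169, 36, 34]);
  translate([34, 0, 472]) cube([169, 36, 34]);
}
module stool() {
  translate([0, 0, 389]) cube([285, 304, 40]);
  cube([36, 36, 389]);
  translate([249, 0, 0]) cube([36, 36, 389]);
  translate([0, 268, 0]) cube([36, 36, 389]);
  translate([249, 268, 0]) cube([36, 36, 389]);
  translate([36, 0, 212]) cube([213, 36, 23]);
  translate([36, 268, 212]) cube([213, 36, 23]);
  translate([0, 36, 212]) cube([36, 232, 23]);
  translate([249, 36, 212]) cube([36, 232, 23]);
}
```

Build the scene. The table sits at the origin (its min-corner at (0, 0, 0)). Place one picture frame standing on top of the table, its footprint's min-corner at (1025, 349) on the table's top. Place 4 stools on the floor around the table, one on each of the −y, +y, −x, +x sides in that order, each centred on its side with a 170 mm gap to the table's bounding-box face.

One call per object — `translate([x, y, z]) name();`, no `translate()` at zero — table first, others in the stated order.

table();
translate([1025, 349, 719]) picture_frame();
translate([743, -474, 0]) stool();
translate([743, 718, 0]) stool();
translate([-455, 122, 0]) stool();
translate([1941, 122, 0]) stool();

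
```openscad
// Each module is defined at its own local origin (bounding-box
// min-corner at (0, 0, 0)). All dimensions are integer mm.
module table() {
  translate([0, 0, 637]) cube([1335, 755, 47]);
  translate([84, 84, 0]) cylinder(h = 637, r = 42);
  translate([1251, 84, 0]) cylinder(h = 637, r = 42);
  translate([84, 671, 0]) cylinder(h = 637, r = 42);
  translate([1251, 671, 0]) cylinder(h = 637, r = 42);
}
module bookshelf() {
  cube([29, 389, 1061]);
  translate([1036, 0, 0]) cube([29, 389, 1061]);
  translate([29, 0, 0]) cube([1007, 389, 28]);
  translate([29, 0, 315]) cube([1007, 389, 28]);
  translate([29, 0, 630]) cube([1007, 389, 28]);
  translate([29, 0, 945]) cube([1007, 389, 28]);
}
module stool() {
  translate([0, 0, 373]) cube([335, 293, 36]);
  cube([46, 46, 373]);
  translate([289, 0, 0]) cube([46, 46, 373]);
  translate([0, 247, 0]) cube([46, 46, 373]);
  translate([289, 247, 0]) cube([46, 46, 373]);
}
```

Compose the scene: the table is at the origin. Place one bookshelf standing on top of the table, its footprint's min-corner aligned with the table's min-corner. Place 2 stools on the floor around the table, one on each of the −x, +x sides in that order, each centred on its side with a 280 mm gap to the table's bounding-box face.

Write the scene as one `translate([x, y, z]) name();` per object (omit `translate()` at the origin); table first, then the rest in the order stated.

table();
translate([0, 0, 684]) bookshelf();
translate([-615, 231, 0]) stool();
translate([1615, 231, 0]) stool();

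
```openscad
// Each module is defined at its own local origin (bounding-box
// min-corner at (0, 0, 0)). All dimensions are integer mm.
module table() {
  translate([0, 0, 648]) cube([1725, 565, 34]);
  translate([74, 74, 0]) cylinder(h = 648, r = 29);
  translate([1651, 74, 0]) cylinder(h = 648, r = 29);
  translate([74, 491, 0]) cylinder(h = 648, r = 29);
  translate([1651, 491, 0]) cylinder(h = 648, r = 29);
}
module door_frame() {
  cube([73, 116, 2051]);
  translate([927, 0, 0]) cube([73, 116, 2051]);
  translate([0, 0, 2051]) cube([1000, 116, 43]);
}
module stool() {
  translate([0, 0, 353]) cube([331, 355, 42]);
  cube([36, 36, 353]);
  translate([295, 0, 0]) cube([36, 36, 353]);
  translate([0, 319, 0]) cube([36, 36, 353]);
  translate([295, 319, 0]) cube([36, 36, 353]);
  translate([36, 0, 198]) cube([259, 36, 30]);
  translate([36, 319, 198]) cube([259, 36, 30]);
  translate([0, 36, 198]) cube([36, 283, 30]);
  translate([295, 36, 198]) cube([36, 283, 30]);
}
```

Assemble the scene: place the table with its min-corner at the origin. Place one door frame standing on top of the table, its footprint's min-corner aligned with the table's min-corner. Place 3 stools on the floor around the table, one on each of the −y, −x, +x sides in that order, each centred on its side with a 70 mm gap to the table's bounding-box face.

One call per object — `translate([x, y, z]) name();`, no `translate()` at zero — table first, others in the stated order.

table();
translate([0, 0, 682]) door_frame();
translate([697, -425, 0]) stool();
translate([-401, 105, 0]) stool();
translate([1795, 105, 0]) stool();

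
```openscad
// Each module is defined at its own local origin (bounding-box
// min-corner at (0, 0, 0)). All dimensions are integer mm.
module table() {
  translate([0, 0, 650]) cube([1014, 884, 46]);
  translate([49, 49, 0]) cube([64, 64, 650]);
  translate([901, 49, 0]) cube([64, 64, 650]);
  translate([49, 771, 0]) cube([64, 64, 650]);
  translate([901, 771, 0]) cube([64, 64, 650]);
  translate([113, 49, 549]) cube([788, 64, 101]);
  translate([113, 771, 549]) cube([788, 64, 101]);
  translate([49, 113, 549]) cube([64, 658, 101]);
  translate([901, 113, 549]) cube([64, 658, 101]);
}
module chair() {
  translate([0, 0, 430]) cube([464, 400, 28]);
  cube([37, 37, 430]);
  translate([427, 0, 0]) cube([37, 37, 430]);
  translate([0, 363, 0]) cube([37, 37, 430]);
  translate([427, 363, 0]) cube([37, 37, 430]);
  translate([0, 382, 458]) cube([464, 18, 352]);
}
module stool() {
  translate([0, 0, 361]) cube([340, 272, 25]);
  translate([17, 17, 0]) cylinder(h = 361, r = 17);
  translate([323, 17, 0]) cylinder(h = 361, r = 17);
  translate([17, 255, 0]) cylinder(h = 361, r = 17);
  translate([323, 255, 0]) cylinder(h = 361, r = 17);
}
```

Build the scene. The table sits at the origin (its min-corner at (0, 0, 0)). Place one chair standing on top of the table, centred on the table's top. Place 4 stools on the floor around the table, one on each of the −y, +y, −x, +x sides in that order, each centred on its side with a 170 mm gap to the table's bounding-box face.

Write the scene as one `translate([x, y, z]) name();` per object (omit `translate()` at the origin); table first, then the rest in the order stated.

table();
translate([275, 242, 696]) chair();
translate([337, -442, 0]) stool();
translate([337, 1054, 0]) stool();
translate([-510, 306, 0]) stool();
translate([1184, 306, 0]) stool();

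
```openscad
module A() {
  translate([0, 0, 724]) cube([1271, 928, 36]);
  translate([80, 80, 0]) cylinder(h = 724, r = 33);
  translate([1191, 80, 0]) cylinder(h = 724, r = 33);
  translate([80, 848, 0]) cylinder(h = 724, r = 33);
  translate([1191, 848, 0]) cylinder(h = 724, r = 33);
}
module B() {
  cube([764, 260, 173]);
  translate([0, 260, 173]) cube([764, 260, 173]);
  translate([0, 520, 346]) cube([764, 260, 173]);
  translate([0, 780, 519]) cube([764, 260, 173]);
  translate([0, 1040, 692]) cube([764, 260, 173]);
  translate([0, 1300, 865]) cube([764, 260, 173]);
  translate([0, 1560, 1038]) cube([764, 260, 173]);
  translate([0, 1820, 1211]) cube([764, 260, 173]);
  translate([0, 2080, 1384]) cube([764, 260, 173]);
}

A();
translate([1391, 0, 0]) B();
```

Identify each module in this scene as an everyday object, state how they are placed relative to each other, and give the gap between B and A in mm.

The staircase's nearest face is 120 mm from the table's +x face.

A is a table. B is a staircase. The staircase is on the floor beside the table on its +x side. The gap between the staircase and the table is 120 mm.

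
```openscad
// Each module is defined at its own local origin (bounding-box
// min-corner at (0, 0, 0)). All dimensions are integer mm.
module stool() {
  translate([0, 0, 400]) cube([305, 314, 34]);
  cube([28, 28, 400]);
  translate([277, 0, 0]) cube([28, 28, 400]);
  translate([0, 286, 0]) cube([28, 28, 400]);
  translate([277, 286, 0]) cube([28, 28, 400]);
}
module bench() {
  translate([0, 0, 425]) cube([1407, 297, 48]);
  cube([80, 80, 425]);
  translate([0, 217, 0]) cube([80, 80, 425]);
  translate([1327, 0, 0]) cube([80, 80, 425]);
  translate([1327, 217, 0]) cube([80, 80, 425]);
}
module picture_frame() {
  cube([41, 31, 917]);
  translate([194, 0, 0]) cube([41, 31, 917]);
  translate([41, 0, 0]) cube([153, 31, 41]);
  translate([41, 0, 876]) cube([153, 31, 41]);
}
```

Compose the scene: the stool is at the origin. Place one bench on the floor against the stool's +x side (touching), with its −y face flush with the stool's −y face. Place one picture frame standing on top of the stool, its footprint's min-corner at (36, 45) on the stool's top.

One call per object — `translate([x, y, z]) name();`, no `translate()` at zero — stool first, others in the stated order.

stool();
translate([305, 0, 0]) bench();
translate([36, 45, 434]) picture_frame();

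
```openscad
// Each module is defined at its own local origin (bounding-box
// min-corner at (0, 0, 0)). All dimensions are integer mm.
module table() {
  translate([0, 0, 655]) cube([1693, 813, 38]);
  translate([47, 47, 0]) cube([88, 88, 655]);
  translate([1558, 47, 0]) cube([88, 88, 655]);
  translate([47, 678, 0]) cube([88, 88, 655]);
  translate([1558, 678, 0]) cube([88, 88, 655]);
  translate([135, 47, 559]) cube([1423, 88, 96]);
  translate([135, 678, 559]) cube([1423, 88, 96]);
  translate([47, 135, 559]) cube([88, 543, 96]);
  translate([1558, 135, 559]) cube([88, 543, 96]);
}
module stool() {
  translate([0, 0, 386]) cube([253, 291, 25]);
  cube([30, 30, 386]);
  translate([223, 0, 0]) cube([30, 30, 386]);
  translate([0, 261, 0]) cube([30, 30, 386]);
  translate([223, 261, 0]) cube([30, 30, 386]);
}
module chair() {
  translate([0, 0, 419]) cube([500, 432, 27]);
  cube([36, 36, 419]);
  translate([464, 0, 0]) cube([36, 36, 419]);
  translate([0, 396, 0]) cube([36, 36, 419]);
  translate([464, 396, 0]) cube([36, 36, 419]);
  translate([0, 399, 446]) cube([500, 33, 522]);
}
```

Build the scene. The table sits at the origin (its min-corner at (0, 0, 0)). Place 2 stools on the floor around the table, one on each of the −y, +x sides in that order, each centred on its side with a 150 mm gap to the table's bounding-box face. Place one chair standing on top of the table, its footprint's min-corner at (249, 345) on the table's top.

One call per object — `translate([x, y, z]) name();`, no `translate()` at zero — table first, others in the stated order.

table();
translate([720, -441, 0]) stool();
translate([1843, 261, 0]) stool();
translate([249, 345, 693]) chair();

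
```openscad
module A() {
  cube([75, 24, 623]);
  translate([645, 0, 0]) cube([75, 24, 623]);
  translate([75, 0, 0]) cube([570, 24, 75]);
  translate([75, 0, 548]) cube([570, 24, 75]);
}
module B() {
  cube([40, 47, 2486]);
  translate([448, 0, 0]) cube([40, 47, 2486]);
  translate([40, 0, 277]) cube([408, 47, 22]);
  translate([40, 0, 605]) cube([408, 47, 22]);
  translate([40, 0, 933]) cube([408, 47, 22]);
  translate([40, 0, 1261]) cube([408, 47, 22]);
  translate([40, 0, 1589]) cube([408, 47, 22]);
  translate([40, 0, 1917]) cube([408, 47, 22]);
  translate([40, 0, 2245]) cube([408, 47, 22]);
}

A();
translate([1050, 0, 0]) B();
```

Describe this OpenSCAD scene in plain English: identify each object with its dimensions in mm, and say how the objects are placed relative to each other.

A is a picture frame with a 570×473 mm rectangular opening (x by z) and a uniform 75 mm border on every side. Frame depth is 24 mm along y. It is built from two vertical stiles running the full outside height and two horizontal rails spanning the gap between the stiles.

B is a straight ladder. Two 40×47 mm vertical rails, 2486 mm tall, stand 488 mm apart (outside-to-outside) with their front faces coplanar on the −y side. 7 rungs, each 47 mm deep and 22 mm tall, span between the inner faces of the rails, front faces flush with the rails. The lowest rung's underside is at z = 277 mm and rungs are spaced 328 mm apart (underside to underside).

The ladder is on the floor beside the picture frame on its +x side.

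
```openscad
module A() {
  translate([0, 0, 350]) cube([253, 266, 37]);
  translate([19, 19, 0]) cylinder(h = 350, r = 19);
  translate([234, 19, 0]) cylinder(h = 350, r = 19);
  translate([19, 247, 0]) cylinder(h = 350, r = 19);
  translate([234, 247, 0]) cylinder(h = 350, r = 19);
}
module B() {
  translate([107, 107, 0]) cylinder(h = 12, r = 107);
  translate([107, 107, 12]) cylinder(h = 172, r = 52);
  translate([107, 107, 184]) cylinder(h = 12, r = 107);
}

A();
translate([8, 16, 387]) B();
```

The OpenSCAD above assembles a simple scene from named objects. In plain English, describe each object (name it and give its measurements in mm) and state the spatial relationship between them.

A is a simple wooden stool: a rectangular seat 253 mm (x) by 266 mm (y), 37 mm thick, top face at z = 387 mm, on four round legs, each 38 mm in diameter. The legs rest on z = 0, each leg's axis is inset half a diameter from the nearest pair of seat edges (so the leg's bounding box is flush with the corner).

B is a spool: two coaxial disc flanges of radius 107 mm and thickness 12 mm, joined by a core cylinder of radius 52 mm and height 172 mm. The lower flange rests on z = 0 and the three cylinders share a vertical axis.

The spool is on top of the stool.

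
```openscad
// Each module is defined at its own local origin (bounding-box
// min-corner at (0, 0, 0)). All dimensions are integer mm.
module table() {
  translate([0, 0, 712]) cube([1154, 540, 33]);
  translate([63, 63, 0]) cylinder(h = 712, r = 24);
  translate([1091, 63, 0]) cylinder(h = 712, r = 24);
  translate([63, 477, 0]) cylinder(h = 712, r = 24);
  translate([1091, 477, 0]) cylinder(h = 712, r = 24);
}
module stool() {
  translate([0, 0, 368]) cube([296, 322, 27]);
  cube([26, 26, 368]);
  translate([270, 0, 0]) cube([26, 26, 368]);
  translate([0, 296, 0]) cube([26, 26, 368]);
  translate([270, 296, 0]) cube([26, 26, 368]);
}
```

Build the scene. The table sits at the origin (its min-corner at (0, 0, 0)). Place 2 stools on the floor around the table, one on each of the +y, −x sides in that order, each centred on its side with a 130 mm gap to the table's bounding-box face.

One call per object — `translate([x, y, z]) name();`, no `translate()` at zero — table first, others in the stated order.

table();
translate([429, 670, 0]) stool();
translate([-426, 109, 0]) stool();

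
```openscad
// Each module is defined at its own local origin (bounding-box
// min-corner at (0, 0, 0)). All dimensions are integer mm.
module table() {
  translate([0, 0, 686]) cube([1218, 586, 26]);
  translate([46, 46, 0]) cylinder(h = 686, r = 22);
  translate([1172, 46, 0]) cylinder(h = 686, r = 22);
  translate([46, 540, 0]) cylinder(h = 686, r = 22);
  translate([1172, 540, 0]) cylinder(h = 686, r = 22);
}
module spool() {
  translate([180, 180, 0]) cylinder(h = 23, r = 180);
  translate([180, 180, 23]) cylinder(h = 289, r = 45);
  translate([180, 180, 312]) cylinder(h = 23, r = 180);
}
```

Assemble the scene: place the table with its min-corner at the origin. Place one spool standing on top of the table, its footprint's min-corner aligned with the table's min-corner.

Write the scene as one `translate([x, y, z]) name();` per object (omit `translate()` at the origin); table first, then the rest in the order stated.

table();
translate([0, 0, 712]) spool();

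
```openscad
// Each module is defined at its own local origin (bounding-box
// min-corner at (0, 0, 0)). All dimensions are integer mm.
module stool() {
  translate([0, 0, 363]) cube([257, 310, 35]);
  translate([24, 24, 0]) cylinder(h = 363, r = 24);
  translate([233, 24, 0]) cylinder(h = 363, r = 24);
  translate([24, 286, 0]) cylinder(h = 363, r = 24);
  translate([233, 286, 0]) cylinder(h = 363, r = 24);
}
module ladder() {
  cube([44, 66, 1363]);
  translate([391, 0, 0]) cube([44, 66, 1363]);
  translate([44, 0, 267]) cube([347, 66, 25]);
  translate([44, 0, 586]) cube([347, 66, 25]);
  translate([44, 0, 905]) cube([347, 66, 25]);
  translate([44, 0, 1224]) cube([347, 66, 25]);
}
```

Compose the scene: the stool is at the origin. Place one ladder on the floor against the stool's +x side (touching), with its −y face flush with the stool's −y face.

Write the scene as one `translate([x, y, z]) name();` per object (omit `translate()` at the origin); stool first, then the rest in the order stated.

stool();
translate([257, 0, 0]) ladder();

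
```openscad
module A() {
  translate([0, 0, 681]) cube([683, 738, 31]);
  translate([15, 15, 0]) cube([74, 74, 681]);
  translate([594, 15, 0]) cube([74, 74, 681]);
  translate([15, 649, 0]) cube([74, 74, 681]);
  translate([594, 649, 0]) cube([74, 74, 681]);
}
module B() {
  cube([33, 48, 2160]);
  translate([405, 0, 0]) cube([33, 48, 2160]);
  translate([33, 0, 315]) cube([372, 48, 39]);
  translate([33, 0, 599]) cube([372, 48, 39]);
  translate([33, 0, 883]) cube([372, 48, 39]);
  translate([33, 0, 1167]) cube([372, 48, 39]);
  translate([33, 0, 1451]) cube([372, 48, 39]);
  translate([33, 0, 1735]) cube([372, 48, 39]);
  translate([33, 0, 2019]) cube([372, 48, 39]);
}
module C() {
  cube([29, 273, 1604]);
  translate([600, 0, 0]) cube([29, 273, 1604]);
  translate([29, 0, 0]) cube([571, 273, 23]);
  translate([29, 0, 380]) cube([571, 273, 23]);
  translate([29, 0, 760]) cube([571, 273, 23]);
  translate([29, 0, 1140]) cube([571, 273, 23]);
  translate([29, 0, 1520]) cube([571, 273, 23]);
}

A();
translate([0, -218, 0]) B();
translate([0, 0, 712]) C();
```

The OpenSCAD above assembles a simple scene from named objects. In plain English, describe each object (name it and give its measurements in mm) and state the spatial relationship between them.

A is a rectangular dining table. The top is 683×738×31 mm with its upper surface at z = 712 mm. It stands on four 74×74 mm square legs, each inset 15 mm from the nearest pair of top edges, running from the floor to the underside of the top.

B is a wooden ladder with two side rails of 33×48 mm section and 2160 mm height, set 438 mm apart overall. Between them run 7 rectangular rungs (48 mm deep, 39 mm thick), front faces flush with the rails' −y face. The bottom of the first rung is 315 mm above the floor and each subsequent rung is 284 mm higher than the one below.

C is an open bookshelf. Two side panels, each 29 mm thick, 273 mm deep and 1604 mm tall, stand 629 mm apart (outside-to-outside). Between them sit 5 shelves, each 23 mm thick and 273 mm deep, spanning the full gap between the sides. The bottom shelf rests on the floor (its underside at z = 0) and the clear gap between one shelf's top and the next shelf's underside is 357 mm.

The ladder is on the floor beside the table on its −y side. The bookshelf is on top of the table.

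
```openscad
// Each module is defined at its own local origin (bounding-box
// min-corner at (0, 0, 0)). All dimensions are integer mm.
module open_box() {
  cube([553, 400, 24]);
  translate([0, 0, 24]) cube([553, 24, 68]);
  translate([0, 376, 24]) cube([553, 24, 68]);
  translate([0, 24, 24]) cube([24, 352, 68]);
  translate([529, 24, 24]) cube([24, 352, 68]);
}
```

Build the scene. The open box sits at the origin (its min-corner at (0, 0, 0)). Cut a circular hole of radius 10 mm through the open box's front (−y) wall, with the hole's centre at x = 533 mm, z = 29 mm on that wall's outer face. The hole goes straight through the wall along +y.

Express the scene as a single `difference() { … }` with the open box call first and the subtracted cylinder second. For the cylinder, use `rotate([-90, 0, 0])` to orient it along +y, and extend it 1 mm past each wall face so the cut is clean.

difference() {
  open_box();
  translate([533, -1, 29]) rotate([-90, 0, 0]) cylinder(h = 26, r = 10);
}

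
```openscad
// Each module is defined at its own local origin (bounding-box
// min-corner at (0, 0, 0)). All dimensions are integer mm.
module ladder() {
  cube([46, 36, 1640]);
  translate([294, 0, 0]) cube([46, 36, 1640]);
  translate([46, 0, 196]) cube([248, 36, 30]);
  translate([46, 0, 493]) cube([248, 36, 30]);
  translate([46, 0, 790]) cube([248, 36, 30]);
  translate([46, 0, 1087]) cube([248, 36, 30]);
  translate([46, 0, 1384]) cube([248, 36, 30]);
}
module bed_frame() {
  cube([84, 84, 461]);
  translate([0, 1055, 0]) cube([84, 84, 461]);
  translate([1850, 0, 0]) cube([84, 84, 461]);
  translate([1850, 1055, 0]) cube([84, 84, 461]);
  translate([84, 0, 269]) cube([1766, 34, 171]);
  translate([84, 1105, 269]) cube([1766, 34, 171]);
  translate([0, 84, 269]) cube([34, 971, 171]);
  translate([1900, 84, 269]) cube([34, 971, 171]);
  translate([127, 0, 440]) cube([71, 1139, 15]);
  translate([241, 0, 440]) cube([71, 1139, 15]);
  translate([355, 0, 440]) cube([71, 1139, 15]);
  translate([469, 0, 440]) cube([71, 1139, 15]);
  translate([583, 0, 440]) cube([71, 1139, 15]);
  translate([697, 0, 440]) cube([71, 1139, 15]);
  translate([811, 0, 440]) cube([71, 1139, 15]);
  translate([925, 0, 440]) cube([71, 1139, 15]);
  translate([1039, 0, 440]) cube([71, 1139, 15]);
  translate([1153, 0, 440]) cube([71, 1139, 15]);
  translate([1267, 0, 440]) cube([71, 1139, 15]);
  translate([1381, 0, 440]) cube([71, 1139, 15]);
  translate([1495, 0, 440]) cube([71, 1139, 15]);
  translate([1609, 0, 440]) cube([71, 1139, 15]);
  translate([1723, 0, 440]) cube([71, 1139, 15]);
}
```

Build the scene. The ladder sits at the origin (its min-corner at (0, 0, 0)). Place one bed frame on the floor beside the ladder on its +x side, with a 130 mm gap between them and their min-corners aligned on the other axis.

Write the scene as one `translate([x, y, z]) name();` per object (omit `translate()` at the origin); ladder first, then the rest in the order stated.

ladder();
translate([470, 0, 0]) bed_frame();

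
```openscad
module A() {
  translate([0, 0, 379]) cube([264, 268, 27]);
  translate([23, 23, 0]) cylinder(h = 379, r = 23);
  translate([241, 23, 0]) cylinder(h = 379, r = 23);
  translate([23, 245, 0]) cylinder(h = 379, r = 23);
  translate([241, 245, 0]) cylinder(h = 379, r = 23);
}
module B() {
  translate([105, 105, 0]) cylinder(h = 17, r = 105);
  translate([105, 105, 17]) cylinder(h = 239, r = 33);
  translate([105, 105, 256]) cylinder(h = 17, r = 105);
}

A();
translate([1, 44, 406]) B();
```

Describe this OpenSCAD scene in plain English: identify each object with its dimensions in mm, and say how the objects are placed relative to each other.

A is a four-legged stool. The seat is 264×268 mm, 27 mm thick, top at z = 406 mm. It stands on four round legs, each 46 mm in diameter, from z = 0 to the seat underside, each leg's axis is inset half a diameter from the nearest pair of seat edges (so the leg's bounding box is flush with the corner).

B is a spool: two coaxial disc flanges of radius 105 mm and thickness 17 mm, joined by a core cylinder of radius 33 mm and height 239 mm. The lower flange rests on z = 0 and the three cylinders share a vertical axis.

The spool is on top of the stool.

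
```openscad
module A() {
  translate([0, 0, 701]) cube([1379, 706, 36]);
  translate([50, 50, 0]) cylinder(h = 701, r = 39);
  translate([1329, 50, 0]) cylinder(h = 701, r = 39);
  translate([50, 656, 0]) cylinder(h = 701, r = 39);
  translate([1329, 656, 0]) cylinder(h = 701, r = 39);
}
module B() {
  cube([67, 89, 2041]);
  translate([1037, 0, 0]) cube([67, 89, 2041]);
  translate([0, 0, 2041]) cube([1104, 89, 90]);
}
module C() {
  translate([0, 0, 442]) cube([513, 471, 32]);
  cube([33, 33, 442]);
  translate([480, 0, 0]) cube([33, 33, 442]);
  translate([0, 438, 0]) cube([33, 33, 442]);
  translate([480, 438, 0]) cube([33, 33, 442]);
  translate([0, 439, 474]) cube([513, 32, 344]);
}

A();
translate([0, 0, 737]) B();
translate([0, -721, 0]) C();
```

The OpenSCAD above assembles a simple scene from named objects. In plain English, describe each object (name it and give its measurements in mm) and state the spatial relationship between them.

A is a table: top 1379 mm (x) × 706 mm (y), 36 mm thick, upper face at z = 737 mm, on four round legs of 78 mm diameter, each leg's bounding box inset 11 mm from the nearest pair of top edges, running from z = 0 to the bottom of the top.

B is a door frame. The clear opening is 970 mm wide and 2041 mm high. Two 67 mm wide jambs, 89 mm deep, stand either side of the opening from the floor to the top of the opening. A 90 mm thick head sits across the top of both jambs, spanning the full outside width of the frame.

C is a chair: 513×471 mm seat, 32 mm thick, top at z = 474 mm, on four 33 mm square corner legs flush with the seat edges. A 32 mm thick backrest slab spans the full seat width, extending 344 mm above the seat top, its back face flush with the seat's +y edge.

The door frame is on top of the table. The chair is on the floor beside the table on its −y side.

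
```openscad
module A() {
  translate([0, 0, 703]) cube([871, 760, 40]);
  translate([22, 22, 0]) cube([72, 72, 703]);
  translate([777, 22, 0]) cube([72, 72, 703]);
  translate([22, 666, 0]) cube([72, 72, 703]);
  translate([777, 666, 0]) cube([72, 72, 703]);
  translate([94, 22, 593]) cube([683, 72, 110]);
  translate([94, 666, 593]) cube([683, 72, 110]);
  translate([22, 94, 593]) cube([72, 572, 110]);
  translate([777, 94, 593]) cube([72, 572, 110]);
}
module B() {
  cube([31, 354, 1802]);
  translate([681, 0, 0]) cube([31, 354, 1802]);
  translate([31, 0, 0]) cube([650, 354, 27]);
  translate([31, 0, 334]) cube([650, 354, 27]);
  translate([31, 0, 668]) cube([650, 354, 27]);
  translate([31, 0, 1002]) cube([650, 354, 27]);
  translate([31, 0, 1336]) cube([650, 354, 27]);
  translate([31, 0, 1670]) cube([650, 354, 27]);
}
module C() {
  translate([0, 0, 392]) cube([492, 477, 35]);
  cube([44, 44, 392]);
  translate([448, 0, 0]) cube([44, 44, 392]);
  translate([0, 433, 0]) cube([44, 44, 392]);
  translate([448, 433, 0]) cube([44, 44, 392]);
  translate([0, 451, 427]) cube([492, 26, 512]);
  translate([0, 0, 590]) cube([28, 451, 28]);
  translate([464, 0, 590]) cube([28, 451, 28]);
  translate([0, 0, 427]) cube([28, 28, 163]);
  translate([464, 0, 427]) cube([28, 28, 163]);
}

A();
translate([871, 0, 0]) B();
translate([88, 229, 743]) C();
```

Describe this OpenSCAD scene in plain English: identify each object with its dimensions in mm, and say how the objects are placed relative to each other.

A is a table: top 871 mm (x) × 760 mm (y), 40 mm thick, upper face at z = 743 mm, on four 72×72 mm square legs, each inset 22 mm from the nearest pair of top edges, running from z = 0 to the bottom of the top. Four apron rails, 72 mm thick and 110 mm tall, run between adjacent legs with their top edges flush with the underside of the top and their outer faces flush with the legs' outer faces.

B is a bookshelf 712 mm wide overall, 354 mm deep and 1802 mm tall. The two sides are 31 mm thick vertical panels. 6 horizontal shelves of 27 mm thickness span between the inner faces of the sides; the lowest shelf sits on the floor and shelves are stacked with a clear vertical gap of 307 mm between each pair.

C is a chair: 492×477 mm seat, 35 mm thick, top at z = 427 mm, on four 44 mm square corner legs flush with the seat edges. A 26 mm thick backrest slab spans the full seat width, extending 512 mm above the seat top, its back face flush with the seat's +y edge. Two armrests of 28×28 mm section run along each side from the seat's front edge to the front of the backrest, top faces 191 mm above the seat top and outer faces flush with the seat's x-edges; a 28×28 mm post under the front of each armrest stands on the seat at the front corner.

The bookshelf is against the table's +x side, with their −y faces flush. The chair is on top of the table.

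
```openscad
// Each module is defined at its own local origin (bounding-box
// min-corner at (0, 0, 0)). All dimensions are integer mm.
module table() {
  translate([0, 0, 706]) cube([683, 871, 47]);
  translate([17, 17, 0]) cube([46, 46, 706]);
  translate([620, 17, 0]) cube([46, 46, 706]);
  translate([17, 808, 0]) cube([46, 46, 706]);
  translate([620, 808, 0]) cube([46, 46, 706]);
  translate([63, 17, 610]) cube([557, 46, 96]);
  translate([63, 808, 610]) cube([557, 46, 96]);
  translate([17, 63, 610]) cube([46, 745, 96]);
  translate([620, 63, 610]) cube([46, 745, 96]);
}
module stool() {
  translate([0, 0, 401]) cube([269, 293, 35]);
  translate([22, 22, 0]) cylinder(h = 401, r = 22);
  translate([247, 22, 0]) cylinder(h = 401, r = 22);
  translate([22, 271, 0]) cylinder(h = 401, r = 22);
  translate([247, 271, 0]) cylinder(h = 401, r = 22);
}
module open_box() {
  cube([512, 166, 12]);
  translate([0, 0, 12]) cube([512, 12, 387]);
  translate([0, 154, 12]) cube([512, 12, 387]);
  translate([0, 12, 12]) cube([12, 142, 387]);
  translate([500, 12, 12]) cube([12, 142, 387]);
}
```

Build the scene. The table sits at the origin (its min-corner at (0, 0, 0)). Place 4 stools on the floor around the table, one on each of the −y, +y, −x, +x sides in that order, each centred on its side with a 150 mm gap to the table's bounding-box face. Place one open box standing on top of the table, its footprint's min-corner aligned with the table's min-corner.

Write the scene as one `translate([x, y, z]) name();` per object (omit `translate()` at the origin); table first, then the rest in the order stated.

table();
translate([207, -443, 0]) stool();
translate([207, 1021, 0]) stool();
translate([-419, 289, 0]) stool();
translate([833, 289, 0]) stool();
translate([0, 0, 753]) open_box();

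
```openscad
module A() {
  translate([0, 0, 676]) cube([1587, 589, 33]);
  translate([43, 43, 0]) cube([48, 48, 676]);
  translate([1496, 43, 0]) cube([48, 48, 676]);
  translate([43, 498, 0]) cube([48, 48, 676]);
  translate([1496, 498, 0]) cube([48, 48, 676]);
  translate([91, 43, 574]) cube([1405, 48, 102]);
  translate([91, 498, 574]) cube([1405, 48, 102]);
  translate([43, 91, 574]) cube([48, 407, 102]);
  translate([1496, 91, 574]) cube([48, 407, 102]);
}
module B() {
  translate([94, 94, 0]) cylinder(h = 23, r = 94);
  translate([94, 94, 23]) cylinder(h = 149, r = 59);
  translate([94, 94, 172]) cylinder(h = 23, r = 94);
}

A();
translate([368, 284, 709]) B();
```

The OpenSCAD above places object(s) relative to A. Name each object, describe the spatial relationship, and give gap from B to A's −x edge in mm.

The spool's min-x is at 368; the table's min-x is 0; gap = 368 mm.

A is a table. B is a spool. The spool is on top of the table. The gap from the spool to the table's −x edge is 368 mm.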